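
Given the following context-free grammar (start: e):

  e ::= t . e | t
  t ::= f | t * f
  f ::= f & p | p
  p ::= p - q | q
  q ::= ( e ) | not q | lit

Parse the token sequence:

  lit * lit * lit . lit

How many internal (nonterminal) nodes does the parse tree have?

[e [t [t [t [f [p [q lit]]]] * [f [p [q lit]]]] * [f [p [q lit]]]] . [e [t [f [p [q lit]]]]]]

18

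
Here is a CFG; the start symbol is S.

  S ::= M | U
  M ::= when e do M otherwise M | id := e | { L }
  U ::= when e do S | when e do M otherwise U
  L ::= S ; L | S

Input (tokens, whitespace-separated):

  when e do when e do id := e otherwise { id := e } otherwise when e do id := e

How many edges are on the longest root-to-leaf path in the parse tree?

7

[S [U when e do [M when e do [M id := e] otherwise [M { [L [S [M id := e]]] }]] otherwise [U when e do [S [M id := e]]]]]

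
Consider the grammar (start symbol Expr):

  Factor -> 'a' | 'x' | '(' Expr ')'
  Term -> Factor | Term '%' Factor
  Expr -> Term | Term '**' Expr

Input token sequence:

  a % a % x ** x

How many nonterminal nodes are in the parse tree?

10

[Expr [Term [Term [Term [Factor a]] % [Factor a]] % [Factor x]] ** [Expr [Term [Factor x]]]]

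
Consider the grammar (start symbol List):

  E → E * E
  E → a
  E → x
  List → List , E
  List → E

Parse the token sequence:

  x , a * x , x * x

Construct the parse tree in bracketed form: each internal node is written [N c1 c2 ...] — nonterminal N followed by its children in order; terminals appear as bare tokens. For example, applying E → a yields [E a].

List
List , E
List , E , E
E , E , E
x , E , E
x , E * E , E
x , a * E , E
x , a * x , E
x , a * x , E * E
x , a * x , x * E
x , a * x , x * x

[List [List [List [E x]] , [E [E a] * [E x]]] , [E [E x] * [E x]]]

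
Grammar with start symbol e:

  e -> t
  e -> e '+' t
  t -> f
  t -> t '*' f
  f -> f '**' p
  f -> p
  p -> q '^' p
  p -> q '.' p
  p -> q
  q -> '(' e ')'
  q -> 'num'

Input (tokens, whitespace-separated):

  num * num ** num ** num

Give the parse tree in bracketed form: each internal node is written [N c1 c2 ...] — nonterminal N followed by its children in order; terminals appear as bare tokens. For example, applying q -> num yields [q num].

e
t
t * f
f * f
p * f
q * f
num * f
num * f ** p
num * f ** p ** p
num * p ** p ** p
num * q ** p ** p
num * num ** p ** p
num * num ** q ** p
num * num ** num ** p
num * num ** num ** q
num * num ** num ** num

[e [t [t [f [p [q num]]]] * [f [f [f [p [q num]]] ** [p [q num]]] ** [p [q num]]]]]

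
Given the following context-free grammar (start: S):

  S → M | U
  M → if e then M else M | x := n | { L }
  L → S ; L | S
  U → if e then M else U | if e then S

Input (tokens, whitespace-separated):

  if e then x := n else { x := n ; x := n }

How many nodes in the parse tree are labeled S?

[S [M if e then [M x := n] else [M { [L [S [M x := n]] ; [L [S [M x := n]]]] }]]]

3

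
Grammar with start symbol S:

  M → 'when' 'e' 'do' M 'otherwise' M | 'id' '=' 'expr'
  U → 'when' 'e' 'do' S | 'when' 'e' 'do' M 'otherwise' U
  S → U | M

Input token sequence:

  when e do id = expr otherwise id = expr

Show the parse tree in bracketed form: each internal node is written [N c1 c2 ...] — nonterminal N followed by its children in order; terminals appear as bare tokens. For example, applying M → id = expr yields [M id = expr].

S
M
when e do M otherwise M
when e do id = expr otherwise M
when e do id = expr otherwise id = expr

[S [M when e do [M id = expr] otherwise [M id = expr]]]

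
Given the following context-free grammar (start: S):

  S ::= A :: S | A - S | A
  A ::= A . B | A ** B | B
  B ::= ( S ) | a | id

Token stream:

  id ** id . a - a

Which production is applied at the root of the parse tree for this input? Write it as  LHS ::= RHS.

[S [A [A [A [B id]] ** [B id]] . [B a]] - [S [A [B a]]]]

S ::= A - S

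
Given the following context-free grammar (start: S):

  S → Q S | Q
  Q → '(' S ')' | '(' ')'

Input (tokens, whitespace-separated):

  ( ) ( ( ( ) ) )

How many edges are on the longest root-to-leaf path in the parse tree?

[S [Q ( )] [S [Q ( [S [Q ( [S [Q ( )]] )]] )]]]

7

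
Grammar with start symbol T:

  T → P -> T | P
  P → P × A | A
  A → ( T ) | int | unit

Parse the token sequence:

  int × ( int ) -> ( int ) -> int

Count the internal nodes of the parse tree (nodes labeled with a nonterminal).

17

[T [P [P [A int]] × [A ( [T [P [A int]]] )]] -> [T [P [A ( [T [P [A int]]] )]] -> [T [P [A int]]]]]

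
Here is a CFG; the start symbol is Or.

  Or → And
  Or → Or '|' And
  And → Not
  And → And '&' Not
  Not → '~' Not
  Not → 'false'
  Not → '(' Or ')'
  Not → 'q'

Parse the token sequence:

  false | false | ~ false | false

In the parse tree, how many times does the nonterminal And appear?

[Or [Or [Or [Or [And [Not false]]] | [And [Not false]]] | [And [Not ~ [Not false]]]] | [And [Not false]]]

4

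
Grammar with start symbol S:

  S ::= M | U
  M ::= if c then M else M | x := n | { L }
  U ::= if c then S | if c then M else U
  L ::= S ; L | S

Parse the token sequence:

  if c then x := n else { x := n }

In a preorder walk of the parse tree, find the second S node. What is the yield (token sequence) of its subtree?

[S [M if c then [M x := n] else [M { [L [S [M x := n]]] }]]]

x := n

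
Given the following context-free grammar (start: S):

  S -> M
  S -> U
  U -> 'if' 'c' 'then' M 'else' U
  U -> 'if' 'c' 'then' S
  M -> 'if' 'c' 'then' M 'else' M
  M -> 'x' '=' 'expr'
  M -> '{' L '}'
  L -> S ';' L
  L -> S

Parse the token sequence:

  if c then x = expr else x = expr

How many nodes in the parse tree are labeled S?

[S [M if c then [M x = expr] else [M x = expr]]]

1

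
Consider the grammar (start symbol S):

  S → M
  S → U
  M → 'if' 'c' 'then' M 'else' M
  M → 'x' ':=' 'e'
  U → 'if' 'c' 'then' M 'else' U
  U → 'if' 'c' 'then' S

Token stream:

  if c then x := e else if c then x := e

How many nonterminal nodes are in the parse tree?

6

[S [U if c then [M x := e] else [U if c then [S [M x := e]]]]]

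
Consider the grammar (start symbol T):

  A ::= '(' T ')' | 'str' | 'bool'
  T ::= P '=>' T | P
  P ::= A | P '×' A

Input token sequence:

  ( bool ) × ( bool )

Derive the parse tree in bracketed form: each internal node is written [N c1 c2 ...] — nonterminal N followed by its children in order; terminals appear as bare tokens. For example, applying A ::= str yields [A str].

[T [P [P [A ( [T [P [A bool]]] )]] × [A ( [T [P [A bool]]] )]]]

T
P
P × A
A × A
( T ) × A
( P ) × A
( A ) × A
( bool ) × A
( bool ) × ( T )
( bool ) × ( P )
( bool ) × ( A )
( bool ) × ( bool )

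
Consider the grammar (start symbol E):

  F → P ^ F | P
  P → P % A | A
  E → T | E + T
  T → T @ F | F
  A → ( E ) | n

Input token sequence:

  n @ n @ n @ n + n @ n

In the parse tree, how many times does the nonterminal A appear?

6

[E [E [T [T [T [T [F [P [A n]]]] @ [F [P [A n]]]] @ [F [P [A n]]]] @ [F [P [A n]]]]] + [T [T [F [P [A n]]]] @ [F [P [A n]]]]]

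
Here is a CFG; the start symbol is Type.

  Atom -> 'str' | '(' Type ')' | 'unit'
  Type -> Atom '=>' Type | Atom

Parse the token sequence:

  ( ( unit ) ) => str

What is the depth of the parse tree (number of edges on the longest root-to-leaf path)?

6

[Type [Atom ( [Type [Atom ( [Type [Atom unit]] )]] )] => [Type [Atom str]]]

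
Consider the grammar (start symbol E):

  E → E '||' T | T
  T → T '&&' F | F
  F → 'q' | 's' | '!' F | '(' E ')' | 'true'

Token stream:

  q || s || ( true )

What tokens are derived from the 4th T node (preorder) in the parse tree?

[E [E [E [T [F q]]] || [T [F s]]] || [T [F ( [E [T [F true]]] )]]]

true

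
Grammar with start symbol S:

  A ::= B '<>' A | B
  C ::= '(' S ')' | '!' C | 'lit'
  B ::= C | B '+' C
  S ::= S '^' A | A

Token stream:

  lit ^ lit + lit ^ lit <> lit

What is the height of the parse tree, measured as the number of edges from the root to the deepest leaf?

6

[S [S [S [A [B [C lit]]]] ^ [A [B [B [C lit]] + [C lit]]]] ^ [A [B [C lit]] <> [A [B [C lit]]]]]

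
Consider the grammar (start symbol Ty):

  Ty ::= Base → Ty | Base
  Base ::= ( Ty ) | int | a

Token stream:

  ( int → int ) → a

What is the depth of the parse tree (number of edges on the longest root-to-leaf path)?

5

[Ty [Base ( [Ty [Base int] → [Ty [Base int]]] )] → [Ty [Base a]]]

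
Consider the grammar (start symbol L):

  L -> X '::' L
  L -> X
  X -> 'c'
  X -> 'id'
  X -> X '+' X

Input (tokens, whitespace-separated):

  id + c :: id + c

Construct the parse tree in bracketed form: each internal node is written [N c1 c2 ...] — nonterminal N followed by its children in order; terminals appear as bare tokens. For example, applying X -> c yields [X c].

L
X :: L
X + X :: L
id + X :: L
id + c :: L
id + c :: X
id + c :: X + X
id + c :: id + X
id + c :: id + c

[L [X [X id] + [X c]] :: [L [X [X id] + [X c]]]]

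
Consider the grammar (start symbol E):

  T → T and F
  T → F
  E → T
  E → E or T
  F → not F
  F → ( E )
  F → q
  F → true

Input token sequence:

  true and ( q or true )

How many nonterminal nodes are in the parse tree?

[E [T [T [F true]] and [F ( [E [E [T [F q]]] or [T [F true]]] )]]]

11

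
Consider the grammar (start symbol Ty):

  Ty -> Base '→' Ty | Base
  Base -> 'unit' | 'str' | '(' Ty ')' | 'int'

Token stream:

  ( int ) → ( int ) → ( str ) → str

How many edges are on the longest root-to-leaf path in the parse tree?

[Ty [Base ( [Ty [Base int]] )] → [Ty [Base ( [Ty [Base int]] )] → [Ty [Base ( [Ty [Base str]] )] → [Ty [Base str]]]]]

6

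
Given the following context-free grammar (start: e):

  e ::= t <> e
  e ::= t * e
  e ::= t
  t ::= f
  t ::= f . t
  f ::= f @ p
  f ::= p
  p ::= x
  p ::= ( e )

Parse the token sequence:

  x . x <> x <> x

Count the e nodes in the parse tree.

[e [t [f [p x]] . [t [f [p x]]]] <> [e [t [f [p x]]] <> [e [t [f [p x]]]]]]

3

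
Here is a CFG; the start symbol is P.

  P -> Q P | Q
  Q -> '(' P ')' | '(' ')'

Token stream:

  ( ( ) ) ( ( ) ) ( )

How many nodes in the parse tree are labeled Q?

5

[P [Q ( [P [Q ( )]] )] [P [Q ( [P [Q ( )]] )] [P [Q ( )]]]]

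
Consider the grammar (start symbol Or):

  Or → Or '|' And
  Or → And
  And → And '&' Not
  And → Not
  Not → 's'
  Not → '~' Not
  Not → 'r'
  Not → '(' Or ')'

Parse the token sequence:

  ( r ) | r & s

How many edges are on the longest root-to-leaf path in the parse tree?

7

[Or [Or [And [Not ( [Or [And [Not r]]] )]]] | [And [And [Not r]] & [Not s]]]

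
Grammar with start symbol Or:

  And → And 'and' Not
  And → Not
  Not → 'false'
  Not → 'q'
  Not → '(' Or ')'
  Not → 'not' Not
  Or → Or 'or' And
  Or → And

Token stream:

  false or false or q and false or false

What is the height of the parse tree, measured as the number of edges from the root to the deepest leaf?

6

[Or [Or [Or [Or [And [Not false]]] or [And [Not false]]] or [And [And [Not q]] and [Not false]]] or [And [Not false]]]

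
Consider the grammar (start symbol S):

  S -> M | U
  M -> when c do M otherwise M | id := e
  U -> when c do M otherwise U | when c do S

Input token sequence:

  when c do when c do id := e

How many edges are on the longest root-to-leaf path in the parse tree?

6

[S [U when c do [S [U when c do [S [M id := e]]]]]]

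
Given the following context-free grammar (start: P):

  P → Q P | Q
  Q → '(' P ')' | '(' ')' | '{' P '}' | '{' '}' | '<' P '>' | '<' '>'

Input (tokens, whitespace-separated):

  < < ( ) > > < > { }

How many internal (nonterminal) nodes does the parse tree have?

10

[P [Q < [P [Q < [P [Q ( )]] >]] >] [P [Q < >] [P [Q { }]]]]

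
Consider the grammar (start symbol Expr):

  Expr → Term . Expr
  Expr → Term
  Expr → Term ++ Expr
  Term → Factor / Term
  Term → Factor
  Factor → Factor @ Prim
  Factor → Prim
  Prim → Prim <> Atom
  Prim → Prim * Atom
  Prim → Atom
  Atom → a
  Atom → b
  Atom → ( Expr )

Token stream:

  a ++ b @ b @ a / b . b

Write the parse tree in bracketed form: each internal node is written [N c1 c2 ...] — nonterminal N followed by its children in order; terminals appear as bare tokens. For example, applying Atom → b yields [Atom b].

[Expr [Term [Factor [Prim [Atom a]]]] ++ [Expr [Term [Factor [Factor [Factor [Prim [Atom b]]] @ [Prim [Atom b]]] @ [Prim [Atom a]]] / [Term [Factor [Prim [Atom b]]]]] . [Expr [Term [Factor [Prim [Atom b]]]]]]]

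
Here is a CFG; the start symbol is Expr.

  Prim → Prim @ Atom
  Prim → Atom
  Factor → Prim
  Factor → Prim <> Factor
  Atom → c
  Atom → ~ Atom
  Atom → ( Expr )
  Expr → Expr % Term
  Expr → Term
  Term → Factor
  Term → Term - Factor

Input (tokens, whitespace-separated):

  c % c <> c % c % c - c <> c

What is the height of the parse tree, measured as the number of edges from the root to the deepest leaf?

8

[Expr [Expr [Expr [Expr [Term [Factor [Prim [Atom c]]]]] % [Term [Factor [Prim [Atom c]] <> [Factor [Prim [Atom c]]]]]] % [Term [Factor [Prim [Atom c]]]]] % [Term [Term [Factor [Prim [Atom c]]]] - [Factor [Prim [Atom c]] <> [Factor [Prim [Atom c]]]]]]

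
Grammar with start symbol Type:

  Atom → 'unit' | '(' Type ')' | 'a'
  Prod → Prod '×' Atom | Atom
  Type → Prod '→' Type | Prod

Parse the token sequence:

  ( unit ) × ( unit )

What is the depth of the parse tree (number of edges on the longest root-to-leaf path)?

7

[Type [Prod [Prod [Atom ( [Type [Prod [Atom unit]]] )]] × [Atom ( [Type [Prod [Atom unit]]] )]]]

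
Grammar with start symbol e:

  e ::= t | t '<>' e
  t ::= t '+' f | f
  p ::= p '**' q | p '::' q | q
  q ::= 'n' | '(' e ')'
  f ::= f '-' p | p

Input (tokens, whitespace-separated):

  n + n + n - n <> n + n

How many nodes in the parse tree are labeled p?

[e [t [t [t [f [p [q n]]]] + [f [p [q n]]]] + [f [f [p [q n]]] - [p [q n]]]] <> [e [t [t [f [p [q n]]]] + [f [p [q n]]]]]]

6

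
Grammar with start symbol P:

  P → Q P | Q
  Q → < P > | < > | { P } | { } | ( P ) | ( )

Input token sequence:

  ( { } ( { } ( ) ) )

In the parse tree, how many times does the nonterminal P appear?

5

[P [Q ( [P [Q { }] [P [Q ( [P [Q { }] [P [Q ( )]]] )]]] )]]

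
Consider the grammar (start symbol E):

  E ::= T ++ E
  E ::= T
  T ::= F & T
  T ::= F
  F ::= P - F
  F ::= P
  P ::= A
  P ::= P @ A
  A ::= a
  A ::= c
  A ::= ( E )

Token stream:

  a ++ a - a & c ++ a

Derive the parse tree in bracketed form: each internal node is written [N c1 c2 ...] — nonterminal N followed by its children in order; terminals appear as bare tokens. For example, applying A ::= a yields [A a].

E
T ++ E
F ++ E
P ++ E
A ++ E
a ++ E
a ++ T ++ E
a ++ F & T ++ E
a ++ P - F & T ++ E
a ++ A - F & T ++ E
a ++ a - F & T ++ E
a ++ a - P & T ++ E
a ++ a - A & T ++ E
a ++ a - a & T ++ E
a ++ a - a & F ++ E
a ++ a - a & P ++ E
a ++ a - a & A ++ E
a ++ a - a & c ++ E
a ++ a - a & c ++ T
a ++ a - a & c ++ F
a ++ a - a & c ++ P
a ++ a - a & c ++ A
a ++ a - a & c ++ a

[E [T [F [P [A a]]]] ++ [E [T [F [P [A a]] - [F [P [A a]]]] & [T [F [P [A c]]]]] ++ [E [T [F [P [A a]]]]]]]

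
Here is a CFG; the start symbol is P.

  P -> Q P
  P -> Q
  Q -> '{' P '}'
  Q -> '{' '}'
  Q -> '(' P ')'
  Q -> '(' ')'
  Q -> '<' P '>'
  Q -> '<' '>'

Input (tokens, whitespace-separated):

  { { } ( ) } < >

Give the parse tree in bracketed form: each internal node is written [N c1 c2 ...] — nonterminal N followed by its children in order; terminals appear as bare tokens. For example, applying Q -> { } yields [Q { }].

[P [Q { [P [Q { }] [P [Q ( )]]] }] [P [Q < >]]]

P
Q P
{ P } P
{ Q P } P
{ { } P } P
{ { } Q } P
{ { } ( ) } P
{ { } ( ) } Q
{ { } ( ) } < >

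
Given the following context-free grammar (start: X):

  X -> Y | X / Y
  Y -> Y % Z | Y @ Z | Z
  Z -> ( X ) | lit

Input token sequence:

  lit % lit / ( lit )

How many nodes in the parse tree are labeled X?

[X [X [Y [Y [Z lit]] % [Z lit]]] / [Y [Z ( [X [Y [Z lit]]] )]]]

3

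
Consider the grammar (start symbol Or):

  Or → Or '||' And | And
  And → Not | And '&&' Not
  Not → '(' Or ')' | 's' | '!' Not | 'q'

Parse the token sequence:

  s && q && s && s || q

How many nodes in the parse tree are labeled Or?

2

[Or [Or [And [And [And [And [Not s]] && [Not q]] && [Not s]] && [Not s]]] || [And [Not q]]]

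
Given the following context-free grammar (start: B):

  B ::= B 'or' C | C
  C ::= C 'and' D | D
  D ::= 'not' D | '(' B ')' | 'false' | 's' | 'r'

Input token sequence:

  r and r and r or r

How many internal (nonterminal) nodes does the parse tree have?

10

[B [B [C [C [C [D r]] and [D r]] and [D r]]] or [C [D r]]]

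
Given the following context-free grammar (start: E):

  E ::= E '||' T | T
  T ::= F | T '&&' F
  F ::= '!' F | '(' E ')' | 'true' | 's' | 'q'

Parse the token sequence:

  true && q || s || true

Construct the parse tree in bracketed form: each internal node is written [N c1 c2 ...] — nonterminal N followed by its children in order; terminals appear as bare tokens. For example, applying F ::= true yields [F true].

E
E || T
E || T || T
T || T || T
T && F || T || T
F && F || T || T
true && F || T || T
true && q || T || T
true && q || F || T
true && q || s || T
true && q || s || F
true && q || s || true

[E [E [E [T [T [F true]] && [F q]]] || [T [F s]]] || [T [F true]]]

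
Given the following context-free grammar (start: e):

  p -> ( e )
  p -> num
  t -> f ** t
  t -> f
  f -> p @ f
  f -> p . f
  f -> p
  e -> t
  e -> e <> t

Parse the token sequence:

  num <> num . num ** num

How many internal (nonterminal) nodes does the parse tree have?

13

[e [e [t [f [p num]]]] <> [t [f [p num] . [f [p num]]] ** [t [f [p num]]]]]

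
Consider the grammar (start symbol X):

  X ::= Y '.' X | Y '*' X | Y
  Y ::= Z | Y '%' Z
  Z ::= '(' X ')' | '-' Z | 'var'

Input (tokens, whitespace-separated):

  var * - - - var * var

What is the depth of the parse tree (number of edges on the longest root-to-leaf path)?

[X [Y [Z var]] * [X [Y [Z - [Z - [Z - [Z var]]]]] * [X [Y [Z var]]]]]

7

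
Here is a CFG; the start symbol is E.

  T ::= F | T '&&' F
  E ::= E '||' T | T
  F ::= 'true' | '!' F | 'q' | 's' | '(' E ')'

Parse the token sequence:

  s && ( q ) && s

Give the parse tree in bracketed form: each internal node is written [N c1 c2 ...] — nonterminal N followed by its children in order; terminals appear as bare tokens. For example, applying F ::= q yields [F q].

[E [T [T [T [F s]] && [F ( [E [T [F q]]] )]] && [F s]]]

E
T
T && F
T && F && F
F && F && F
s && F && F
s && ( E ) && F
s && ( T ) && F
s && ( F ) && F
s && ( q ) && F
s && ( q ) && s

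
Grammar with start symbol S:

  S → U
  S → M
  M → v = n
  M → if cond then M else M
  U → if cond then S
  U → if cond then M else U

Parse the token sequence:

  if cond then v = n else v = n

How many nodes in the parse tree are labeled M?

[S [M if cond then [M v = n] else [M v = n]]]

3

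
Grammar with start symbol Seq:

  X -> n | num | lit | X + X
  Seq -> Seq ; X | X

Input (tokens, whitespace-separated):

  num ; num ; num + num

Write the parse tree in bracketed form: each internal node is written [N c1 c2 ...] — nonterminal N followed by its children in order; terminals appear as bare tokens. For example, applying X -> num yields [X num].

[Seq [Seq [Seq [X num]] ; [X num]] ; [X [X num] + [X num]]]

Seq
Seq ; X
Seq ; X ; X
X ; X ; X
num ; X ; X
num ; num ; X
num ; num ; X + X
num ; num ; num + X
num ; num ; num + num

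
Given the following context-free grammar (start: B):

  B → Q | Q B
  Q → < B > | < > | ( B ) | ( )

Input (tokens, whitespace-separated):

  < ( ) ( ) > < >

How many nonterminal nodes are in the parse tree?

8

[B [Q < [B [Q ( )] [B [Q ( )]]] >] [B [Q < >]]]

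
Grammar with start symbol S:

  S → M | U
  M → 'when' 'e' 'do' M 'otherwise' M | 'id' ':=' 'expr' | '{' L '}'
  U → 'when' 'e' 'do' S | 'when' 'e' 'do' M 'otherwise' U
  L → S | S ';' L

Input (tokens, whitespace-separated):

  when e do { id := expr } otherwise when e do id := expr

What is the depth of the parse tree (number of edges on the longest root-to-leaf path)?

[S [U when e do [M { [L [S [M id := expr]]] }] otherwise [U when e do [S [M id := expr]]]]]

6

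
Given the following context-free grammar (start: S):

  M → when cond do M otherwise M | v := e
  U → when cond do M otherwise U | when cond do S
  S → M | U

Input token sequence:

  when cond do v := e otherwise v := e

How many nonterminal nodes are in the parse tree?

[S [M when cond do [M v := e] otherwise [M v := e]]]

4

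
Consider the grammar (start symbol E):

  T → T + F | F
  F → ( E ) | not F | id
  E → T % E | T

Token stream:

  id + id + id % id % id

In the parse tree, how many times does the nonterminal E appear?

3

[E [T [T [T [F id]] + [F id]] + [F id]] % [E [T [F id]] % [E [T [F id]]]]]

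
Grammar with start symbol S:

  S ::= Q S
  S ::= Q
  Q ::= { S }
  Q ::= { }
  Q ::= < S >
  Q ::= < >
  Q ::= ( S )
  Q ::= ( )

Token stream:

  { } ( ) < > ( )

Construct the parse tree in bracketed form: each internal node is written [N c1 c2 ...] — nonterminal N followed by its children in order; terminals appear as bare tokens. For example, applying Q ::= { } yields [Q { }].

[S [Q { }] [S [Q ( )] [S [Q < >] [S [Q ( )]]]]]

S
Q S
{ } S
{ } Q S
{ } ( ) S
{ } ( ) Q S
{ } ( ) < > S
{ } ( ) < > Q
{ } ( ) < > ( )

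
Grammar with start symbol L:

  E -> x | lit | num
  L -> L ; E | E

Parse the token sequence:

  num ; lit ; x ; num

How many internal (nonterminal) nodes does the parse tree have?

8

[L [L [L [L [E num]] ; [E lit]] ; [E x]] ; [E num]]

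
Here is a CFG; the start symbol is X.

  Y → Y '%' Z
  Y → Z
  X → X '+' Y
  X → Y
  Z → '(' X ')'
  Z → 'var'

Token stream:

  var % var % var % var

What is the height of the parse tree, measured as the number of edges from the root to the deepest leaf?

6

[X [Y [Y [Y [Y [Z var]] % [Z var]] % [Z var]] % [Z var]]]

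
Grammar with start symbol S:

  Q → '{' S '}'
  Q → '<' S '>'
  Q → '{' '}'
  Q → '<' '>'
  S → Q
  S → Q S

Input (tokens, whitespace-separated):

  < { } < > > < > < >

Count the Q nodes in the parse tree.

[S [Q < [S [Q { }] [S [Q < >]]] >] [S [Q < >] [S [Q < >]]]]

5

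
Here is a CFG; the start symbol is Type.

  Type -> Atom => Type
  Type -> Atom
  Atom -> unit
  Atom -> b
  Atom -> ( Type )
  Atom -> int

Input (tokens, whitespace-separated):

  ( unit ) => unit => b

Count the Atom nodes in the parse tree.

4

[Type [Atom ( [Type [Atom unit]] )] => [Type [Atom unit] => [Type [Atom b]]]]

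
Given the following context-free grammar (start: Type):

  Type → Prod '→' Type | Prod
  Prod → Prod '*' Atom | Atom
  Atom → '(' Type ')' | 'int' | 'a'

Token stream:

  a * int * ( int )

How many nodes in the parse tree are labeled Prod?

4

[Type [Prod [Prod [Prod [Atom a]] * [Atom int]] * [Atom ( [Type [Prod [Atom int]]] )]]]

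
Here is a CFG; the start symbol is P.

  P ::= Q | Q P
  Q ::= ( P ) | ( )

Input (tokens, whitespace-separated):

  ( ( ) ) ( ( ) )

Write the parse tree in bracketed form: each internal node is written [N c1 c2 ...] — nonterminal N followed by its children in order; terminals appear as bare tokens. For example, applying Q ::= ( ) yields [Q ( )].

[P [Q ( [P [Q ( )]] )] [P [Q ( [P [Q ( )]] )]]]

P
Q P
( P ) P
( Q ) P
( ( ) ) P
( ( ) ) Q
( ( ) ) ( P )
( ( ) ) ( Q )
( ( ) ) ( ( ) )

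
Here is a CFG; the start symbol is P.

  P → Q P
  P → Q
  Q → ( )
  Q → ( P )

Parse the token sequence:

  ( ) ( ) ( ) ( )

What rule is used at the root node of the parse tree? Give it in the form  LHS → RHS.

[P [Q ( )] [P [Q ( )] [P [Q ( )] [P [Q ( )]]]]]

P → Q P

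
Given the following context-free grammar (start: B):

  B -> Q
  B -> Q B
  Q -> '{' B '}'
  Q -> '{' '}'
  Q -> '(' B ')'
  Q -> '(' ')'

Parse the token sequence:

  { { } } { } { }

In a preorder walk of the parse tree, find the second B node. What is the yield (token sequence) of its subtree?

[B [Q { [B [Q { }]] }] [B [Q { }] [B [Q { }]]]]

{ }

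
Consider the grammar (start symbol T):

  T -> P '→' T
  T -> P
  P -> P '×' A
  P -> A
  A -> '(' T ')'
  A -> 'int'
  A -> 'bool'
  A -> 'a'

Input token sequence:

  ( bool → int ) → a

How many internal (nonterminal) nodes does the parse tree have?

[T [P [A ( [T [P [A bool]] → [T [P [A int]]]] )]] → [T [P [A a]]]]

12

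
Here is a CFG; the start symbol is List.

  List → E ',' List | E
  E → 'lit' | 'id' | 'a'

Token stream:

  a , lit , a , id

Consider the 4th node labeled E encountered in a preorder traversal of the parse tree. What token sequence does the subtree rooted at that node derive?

id

[List [E a] , [List [E lit] , [List [E a] , [List [E id]]]]]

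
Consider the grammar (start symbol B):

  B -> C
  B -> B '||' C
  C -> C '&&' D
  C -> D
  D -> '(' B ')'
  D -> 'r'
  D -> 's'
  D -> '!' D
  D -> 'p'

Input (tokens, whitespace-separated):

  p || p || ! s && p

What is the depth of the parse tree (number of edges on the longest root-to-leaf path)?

5

[B [B [B [C [D p]]] || [C [D p]]] || [C [C [D ! [D s]]] && [D p]]]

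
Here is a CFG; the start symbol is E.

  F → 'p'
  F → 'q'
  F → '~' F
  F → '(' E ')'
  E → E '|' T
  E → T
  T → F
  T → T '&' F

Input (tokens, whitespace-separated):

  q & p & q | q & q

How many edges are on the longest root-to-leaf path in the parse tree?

[E [E [T [T [T [F q]] & [F p]] & [F q]]] | [T [T [F q]] & [F q]]]

6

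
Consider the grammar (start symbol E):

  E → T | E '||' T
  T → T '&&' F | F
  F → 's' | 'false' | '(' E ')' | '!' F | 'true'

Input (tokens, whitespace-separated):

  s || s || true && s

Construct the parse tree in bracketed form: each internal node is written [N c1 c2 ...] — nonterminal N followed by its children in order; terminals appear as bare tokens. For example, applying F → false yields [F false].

E
E || T
E || T || T
T || T || T
F || T || T
s || T || T
s || F || T
s || s || T
s || s || T && F
s || s || F && F
s || s || true && F
s || s || true && s

[E [E [E [T [F s]]] || [T [F s]]] || [T [T [F true]] && [F s]]]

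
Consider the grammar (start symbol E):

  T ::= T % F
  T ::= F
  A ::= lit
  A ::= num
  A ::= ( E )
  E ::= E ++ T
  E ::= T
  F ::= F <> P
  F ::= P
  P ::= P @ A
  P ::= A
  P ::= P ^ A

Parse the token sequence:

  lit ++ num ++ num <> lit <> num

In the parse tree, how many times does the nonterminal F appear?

5

[E [E [E [T [F [P [A lit]]]]] ++ [T [F [P [A num]]]]] ++ [T [F [F [F [P [A num]]] <> [P [A lit]]] <> [P [A num]]]]]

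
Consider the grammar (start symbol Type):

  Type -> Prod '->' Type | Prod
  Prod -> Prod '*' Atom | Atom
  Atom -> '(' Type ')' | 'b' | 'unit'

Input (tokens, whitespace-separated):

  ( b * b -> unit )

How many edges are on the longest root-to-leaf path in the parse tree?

7

[Type [Prod [Atom ( [Type [Prod [Prod [Atom b]] * [Atom b]] -> [Type [Prod [Atom unit]]]] )]]]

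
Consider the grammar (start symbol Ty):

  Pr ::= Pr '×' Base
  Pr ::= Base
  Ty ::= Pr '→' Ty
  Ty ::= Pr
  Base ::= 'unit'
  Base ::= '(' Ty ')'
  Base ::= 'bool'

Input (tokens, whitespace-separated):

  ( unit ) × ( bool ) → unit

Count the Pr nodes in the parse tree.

[Ty [Pr [Pr [Base ( [Ty [Pr [Base unit]]] )]] × [Base ( [Ty [Pr [Base bool]]] )]] → [Ty [Pr [Base unit]]]]

5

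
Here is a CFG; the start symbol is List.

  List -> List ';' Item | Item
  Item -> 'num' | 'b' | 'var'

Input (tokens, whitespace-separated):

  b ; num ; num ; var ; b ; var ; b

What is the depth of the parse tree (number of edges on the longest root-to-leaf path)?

[List [List [List [List [List [List [List [Item b]] ; [Item num]] ; [Item num]] ; [Item var]] ; [Item b]] ; [Item var]] ; [Item b]]

8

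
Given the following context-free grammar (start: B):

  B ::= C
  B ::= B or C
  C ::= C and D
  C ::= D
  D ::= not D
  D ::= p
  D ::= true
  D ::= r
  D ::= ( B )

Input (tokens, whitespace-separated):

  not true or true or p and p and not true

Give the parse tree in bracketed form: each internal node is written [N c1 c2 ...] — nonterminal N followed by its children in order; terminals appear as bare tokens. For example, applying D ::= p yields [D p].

B
B or C
B or C or C
C or C or C
D or C or C
not D or C or C
not true or C or C
not true or D or C
not true or true or C
not true or true or C and D
not true or true or C and D and D
not true or true or D and D and D
not true or true or p and D and D
not true or true or p and p and D
not true or true or p and p and not D
not true or true or p and p and not true

[B [B [B [C [D not [D true]]]] or [C [D true]]] or [C [C [C [D p]] and [D p]] and [D not [D true]]]]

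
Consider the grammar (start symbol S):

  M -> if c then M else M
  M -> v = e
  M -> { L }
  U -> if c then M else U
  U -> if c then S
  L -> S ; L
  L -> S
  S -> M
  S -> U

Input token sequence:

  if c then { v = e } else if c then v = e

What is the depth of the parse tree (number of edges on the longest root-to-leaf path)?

[S [U if c then [M { [L [S [M v = e]]] }] else [U if c then [S [M v = e]]]]]

6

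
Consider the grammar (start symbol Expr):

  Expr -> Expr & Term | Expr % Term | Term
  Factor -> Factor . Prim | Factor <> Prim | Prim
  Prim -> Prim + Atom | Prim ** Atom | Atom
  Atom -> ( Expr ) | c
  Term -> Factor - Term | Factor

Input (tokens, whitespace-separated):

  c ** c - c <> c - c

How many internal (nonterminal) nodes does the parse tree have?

[Expr [Term [Factor [Prim [Prim [Atom c]] ** [Atom c]]] - [Term [Factor [Factor [Prim [Atom c]]] <> [Prim [Atom c]]] - [Term [Factor [Prim [Atom c]]]]]]]

18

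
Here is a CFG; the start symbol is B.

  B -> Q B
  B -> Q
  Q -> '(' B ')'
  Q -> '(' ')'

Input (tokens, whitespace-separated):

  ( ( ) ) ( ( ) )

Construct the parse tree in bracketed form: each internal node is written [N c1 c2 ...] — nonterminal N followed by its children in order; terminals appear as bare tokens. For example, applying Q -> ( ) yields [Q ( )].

[B [Q ( [B [Q ( )]] )] [B [Q ( [B [Q ( )]] )]]]

B
Q B
( B ) B
( Q ) B
( ( ) ) B
( ( ) ) Q
( ( ) ) ( B )
( ( ) ) ( Q )
( ( ) ) ( ( ) )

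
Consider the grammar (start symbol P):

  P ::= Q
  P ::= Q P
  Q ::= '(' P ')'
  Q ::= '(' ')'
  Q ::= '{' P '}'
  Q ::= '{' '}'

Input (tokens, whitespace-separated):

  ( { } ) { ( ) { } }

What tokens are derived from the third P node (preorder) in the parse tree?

[P [Q ( [P [Q { }]] )] [P [Q { [P [Q ( )] [P [Q { }]]] }]]]

{ ( ) { } }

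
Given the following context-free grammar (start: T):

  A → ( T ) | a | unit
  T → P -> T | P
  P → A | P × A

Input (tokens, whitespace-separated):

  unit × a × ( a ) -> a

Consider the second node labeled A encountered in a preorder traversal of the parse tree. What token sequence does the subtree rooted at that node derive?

a

[T [P [P [P [A unit]] × [A a]] × [A ( [T [P [A a]]] )]] -> [T [P [A a]]]]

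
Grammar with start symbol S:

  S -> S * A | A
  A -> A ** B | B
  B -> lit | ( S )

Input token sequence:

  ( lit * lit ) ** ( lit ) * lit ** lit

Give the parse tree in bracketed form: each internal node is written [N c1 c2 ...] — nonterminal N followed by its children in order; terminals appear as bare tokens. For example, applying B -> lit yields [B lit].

[S [S [A [A [B ( [S [S [A [B lit]]] * [A [B lit]]] )]] ** [B ( [S [A [B lit]]] )]]] * [A [A [B lit]] ** [B lit]]]

S
S * A
A * A
A ** B * A
B ** B * A
( S ) ** B * A
( S * A ) ** B * A
( A * A ) ** B * A
( B * A ) ** B * A
( lit * A ) ** B * A
( lit * B ) ** B * A
( lit * lit ) ** B * A
( lit * lit ) ** ( S ) * A
( lit * lit ) ** ( A ) * A
( lit * lit ) ** ( B ) * A
( lit * lit ) ** ( lit ) * A
( lit * lit ) ** ( lit ) * A ** B
( lit * lit ) ** ( lit ) * B ** B
( lit * lit ) ** ( lit ) * lit ** B
( lit * lit ) ** ( lit ) * lit ** lit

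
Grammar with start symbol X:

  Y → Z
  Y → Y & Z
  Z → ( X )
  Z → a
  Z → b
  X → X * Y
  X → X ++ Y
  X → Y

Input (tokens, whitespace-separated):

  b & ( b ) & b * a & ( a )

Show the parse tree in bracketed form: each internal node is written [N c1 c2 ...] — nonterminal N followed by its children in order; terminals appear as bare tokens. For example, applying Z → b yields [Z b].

X
X * Y
Y * Y
Y & Z * Y
Y & Z & Z * Y
Z & Z & Z * Y
b & Z & Z * Y
b & ( X ) & Z * Y
b & ( Y ) & Z * Y
b & ( Z ) & Z * Y
b & ( b ) & Z * Y
b & ( b ) & b * Y
b & ( b ) & b * Y & Z
b & ( b ) & b * Z & Z
b & ( b ) & b * a & Z
b & ( b ) & b * a & ( X )
b & ( b ) & b * a & ( Y )
b & ( b ) & b * a & ( Z )
b & ( b ) & b * a & ( a )

[X [X [Y [Y [Y [Z b]] & [Z ( [X [Y [Z b]]] )]] & [Z b]]] * [Y [Y [Z a]] & [Z ( [X [Y [Z a]]] )]]]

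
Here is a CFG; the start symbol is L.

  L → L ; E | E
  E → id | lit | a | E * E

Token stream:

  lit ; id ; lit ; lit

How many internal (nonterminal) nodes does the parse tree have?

8

[L [L [L [L [E lit]] ; [E id]] ; [E lit]] ; [E lit]]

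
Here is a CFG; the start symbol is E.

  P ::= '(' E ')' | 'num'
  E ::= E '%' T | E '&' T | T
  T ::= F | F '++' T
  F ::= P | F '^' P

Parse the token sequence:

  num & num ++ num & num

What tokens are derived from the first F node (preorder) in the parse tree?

num

[E [E [E [T [F [P num]]]] & [T [F [P num]] ++ [T [F [P num]]]]] & [T [F [P num]]]]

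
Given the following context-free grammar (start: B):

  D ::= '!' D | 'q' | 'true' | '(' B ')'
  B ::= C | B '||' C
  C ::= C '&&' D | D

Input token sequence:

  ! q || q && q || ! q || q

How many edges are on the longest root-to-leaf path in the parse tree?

7

[B [B [B [B [C [D ! [D q]]]] || [C [C [D q]] && [D q]]] || [C [D ! [D q]]]] || [C [D q]]]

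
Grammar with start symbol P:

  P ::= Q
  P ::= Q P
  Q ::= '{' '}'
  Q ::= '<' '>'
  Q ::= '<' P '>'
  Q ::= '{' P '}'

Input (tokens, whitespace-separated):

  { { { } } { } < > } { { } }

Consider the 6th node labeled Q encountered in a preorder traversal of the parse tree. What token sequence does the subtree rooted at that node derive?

[P [Q { [P [Q { [P [Q { }]] }] [P [Q { }] [P [Q < >]]]] }] [P [Q { [P [Q { }]] }]]]

{ { } }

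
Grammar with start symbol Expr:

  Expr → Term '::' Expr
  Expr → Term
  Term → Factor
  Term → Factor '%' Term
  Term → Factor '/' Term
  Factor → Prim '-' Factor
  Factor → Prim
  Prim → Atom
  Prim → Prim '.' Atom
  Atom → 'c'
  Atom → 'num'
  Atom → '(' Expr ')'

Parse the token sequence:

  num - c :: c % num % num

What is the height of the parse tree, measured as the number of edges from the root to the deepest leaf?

[Expr [Term [Factor [Prim [Atom num]] - [Factor [Prim [Atom c]]]]] :: [Expr [Term [Factor [Prim [Atom c]]] % [Term [Factor [Prim [Atom num]]] % [Term [Factor [Prim [Atom num]]]]]]]]

8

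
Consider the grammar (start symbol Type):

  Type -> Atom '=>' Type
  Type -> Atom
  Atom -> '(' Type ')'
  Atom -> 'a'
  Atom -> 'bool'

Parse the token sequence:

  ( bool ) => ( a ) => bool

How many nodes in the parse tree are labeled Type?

[Type [Atom ( [Type [Atom bool]] )] => [Type [Atom ( [Type [Atom a]] )] => [Type [Atom bool]]]]

5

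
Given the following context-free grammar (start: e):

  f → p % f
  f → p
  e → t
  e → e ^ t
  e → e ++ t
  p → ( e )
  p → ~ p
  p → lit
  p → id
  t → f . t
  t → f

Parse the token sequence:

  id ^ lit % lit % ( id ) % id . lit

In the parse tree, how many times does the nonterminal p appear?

7

[e [e [t [f [p id]]]] ^ [t [f [p lit] % [f [p lit] % [f [p ( [e [t [f [p id]]]] )] % [f [p id]]]]] . [t [f [p lit]]]]]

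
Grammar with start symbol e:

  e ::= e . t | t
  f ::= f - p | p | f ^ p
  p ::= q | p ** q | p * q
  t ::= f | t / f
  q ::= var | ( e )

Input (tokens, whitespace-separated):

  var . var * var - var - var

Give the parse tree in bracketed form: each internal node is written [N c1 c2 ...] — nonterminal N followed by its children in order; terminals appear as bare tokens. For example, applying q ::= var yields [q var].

[e [e [t [f [p [q var]]]]] . [t [f [f [f [p [p [q var]] * [q var]]] - [p [q var]]] - [p [q var]]]]]

e
e . t
t . t
f . t
p . t
q . t
var . t
var . f
var . f - p
var . f - p - p
var . p - p - p
var . p * q - p - p
var . q * q - p - p
var . var * q - p - p
var . var * var - p - p
var . var * var - q - p
var . var * var - var - p
var . var * var - var - q
var . var * var - var - var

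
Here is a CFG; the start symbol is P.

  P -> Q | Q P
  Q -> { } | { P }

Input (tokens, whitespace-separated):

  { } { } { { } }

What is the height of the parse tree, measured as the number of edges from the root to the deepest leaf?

6

[P [Q { }] [P [Q { }] [P [Q { [P [Q { }]] }]]]]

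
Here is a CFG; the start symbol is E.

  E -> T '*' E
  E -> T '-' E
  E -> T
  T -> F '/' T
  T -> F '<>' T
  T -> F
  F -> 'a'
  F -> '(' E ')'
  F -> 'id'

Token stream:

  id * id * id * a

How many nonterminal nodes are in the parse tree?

[E [T [F id]] * [E [T [F id]] * [E [T [F id]] * [E [T [F a]]]]]]

12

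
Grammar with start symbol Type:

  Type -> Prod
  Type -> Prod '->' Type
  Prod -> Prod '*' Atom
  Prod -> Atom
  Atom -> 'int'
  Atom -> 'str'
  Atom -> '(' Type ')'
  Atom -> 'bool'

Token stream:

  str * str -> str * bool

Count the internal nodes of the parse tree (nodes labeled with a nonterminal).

10

[Type [Prod [Prod [Atom str]] * [Atom str]] -> [Type [Prod [Prod [Atom str]] * [Atom bool]]]]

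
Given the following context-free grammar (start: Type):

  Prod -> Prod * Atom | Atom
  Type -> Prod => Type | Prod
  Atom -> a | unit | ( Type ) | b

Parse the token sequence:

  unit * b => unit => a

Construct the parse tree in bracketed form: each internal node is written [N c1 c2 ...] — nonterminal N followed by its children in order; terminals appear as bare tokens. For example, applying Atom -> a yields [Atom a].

[Type [Prod [Prod [Atom unit]] * [Atom b]] => [Type [Prod [Atom unit]] => [Type [Prod [Atom a]]]]]

Type
Prod => Type
Prod * Atom => Type
Atom * Atom => Type
unit * Atom => Type
unit * b => Type
unit * b => Prod => Type
unit * b => Atom => Type
unit * b => unit => Type
unit * b => unit => Prod
unit * b => unit => Atom
unit * b => unit => a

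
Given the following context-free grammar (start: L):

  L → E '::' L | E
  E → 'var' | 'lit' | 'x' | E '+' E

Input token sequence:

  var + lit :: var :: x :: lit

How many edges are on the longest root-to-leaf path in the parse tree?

[L [E [E var] + [E lit]] :: [L [E var] :: [L [E x] :: [L [E lit]]]]]

5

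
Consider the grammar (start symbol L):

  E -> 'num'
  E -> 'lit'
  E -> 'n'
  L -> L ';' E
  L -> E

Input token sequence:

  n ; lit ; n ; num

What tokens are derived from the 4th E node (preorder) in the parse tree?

[L [L [L [L [E n]] ; [E lit]] ; [E n]] ; [E num]]

num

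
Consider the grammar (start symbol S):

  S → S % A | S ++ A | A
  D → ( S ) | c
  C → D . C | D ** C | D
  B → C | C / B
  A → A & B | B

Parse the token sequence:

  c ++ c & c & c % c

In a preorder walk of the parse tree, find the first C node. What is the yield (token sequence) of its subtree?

[S [S [S [A [B [C [D c]]]]] ++ [A [A [A [B [C [D c]]]] & [B [C [D c]]]] & [B [C [D c]]]]] % [A [B [C [D c]]]]]

c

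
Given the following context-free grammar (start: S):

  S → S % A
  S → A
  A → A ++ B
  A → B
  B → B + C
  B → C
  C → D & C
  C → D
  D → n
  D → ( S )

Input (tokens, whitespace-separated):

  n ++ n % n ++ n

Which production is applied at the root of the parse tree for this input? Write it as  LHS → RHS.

S → S % A

[S [S [A [A [B [C [D n]]]] ++ [B [C [D n]]]]] % [A [A [B [C [D n]]]] ++ [B [C [D n]]]]]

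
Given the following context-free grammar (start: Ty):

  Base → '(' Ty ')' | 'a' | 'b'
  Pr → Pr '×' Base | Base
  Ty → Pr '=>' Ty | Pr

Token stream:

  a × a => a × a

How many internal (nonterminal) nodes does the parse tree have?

10

[Ty [Pr [Pr [Base a]] × [Base a]] => [Ty [Pr [Pr [Base a]] × [Base a]]]]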